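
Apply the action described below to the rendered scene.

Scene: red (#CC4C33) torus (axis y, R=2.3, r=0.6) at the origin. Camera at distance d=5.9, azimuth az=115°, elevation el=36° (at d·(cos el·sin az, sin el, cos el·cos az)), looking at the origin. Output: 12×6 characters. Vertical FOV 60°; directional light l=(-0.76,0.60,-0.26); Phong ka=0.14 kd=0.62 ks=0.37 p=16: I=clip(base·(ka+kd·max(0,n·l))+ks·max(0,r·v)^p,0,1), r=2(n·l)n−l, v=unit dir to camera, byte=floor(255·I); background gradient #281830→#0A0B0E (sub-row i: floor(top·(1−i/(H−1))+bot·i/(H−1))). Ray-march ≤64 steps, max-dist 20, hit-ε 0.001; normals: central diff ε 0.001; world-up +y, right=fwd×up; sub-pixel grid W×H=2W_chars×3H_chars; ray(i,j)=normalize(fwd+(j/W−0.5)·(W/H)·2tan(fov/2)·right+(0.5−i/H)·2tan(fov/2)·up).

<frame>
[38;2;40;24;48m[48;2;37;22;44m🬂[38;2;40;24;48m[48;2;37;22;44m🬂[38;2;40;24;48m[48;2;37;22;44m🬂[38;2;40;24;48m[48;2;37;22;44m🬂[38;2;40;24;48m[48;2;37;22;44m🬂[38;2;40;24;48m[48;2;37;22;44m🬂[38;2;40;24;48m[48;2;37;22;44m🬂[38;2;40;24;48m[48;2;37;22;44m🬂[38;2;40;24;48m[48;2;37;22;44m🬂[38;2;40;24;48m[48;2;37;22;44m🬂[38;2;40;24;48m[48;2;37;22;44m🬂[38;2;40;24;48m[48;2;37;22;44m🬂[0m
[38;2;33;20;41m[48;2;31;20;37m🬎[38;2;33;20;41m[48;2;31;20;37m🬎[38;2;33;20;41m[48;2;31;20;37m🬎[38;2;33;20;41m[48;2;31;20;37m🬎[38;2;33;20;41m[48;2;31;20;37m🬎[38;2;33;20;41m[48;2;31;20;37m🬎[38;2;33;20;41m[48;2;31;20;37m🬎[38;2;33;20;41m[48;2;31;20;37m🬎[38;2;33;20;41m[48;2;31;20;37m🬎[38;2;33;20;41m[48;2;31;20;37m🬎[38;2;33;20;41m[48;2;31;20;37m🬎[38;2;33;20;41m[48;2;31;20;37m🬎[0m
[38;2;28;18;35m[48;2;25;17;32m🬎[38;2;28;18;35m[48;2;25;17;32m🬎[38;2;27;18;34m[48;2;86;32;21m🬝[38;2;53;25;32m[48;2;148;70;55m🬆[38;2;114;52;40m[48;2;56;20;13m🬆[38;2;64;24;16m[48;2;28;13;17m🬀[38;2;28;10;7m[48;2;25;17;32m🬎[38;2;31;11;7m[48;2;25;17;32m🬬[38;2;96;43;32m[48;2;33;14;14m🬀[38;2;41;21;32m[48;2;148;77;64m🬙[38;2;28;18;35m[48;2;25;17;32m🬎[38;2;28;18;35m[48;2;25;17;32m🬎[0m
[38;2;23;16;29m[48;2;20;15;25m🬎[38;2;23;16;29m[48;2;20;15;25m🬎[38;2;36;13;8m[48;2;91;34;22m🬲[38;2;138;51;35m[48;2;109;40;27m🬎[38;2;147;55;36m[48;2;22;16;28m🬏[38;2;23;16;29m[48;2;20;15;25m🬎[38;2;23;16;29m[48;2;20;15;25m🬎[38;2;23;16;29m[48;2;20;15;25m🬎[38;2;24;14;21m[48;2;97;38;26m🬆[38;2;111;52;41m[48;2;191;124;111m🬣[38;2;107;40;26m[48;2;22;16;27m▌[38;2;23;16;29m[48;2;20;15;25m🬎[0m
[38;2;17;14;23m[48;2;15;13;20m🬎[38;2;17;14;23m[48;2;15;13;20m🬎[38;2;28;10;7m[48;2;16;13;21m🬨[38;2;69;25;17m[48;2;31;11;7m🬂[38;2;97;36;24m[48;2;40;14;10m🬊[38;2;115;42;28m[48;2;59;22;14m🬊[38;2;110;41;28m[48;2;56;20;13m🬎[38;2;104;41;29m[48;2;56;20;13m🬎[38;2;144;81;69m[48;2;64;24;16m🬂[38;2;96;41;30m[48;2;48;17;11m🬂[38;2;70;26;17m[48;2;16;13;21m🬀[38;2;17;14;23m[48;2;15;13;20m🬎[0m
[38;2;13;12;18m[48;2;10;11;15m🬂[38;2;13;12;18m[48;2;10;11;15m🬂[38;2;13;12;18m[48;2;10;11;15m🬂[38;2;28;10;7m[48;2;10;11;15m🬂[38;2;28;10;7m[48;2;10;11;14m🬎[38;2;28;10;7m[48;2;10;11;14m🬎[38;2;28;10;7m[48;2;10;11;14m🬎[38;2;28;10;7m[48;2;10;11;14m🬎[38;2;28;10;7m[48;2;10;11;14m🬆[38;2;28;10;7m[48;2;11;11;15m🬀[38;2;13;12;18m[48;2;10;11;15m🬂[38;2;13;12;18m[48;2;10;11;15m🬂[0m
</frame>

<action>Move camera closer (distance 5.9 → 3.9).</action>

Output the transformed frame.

<frame>
[38;2;40;24;48m[48;2;37;22;44m🬂[38;2;40;24;48m[48;2;37;22;44m🬂[38;2;40;24;48m[48;2;37;22;44m🬂[38;2;40;24;48m[48;2;37;22;44m🬂[38;2;40;24;48m[48;2;37;22;44m🬂[38;2;40;24;48m[48;2;37;22;44m🬂[38;2;40;24;48m[48;2;37;22;44m🬂[38;2;40;24;48m[48;2;37;22;44m🬂[38;2;40;24;48m[48;2;37;22;44m🬂[38;2;40;24;48m[48;2;37;22;44m🬂[38;2;40;24;48m[48;2;37;22;44m🬂[38;2;40;24;48m[48;2;37;22;44m🬂[0m
[38;2;33;20;41m[48;2;31;20;37m🬎[38;2;33;20;41m[48;2;31;20;37m🬎[38;2;32;20;40m[48;2;104;39;26m🬝[38;2;33;20;41m[48;2;110;47;35m🬎[38;2;42;21;33m[48;2;97;37;25m🬡[38;2;89;35;24m[48;2;34;16;25m🬋[38;2;78;31;22m[48;2;31;15;24m🬋[38;2;94;41;30m[48;2;31;15;24m🬋[38;2;123;45;30m[48;2;34;17;28m🬃[38;2;42;23;38m[48;2;129;65;52m🬝[38;2;33;20;41m[48;2;31;20;37m🬎[38;2;33;20;41m[48;2;31;20;37m🬎[0m
[38;2;28;18;35m[48;2;81;30;19m🬆[38;2;29;19;36m[48;2;123;47;33m🬀[38;2;117;44;30m[48;2;173;95;80m🬟[38;2;159;94;81m[48;2;69;26;18m🬀[38;2;55;20;13m[48;2;26;12;17m🬀[38;2;28;10;7m[48;2;25;17;32m🬎[38;2;28;10;7m[48;2;25;17;32m🬊[38;2;28;10;7m[48;2;25;17;32m🬎[38;2;28;10;7m[48;2;25;17;32m🬬[38;2;28;10;7m[48;2;42;15;10m🬺[38;2;146;80;67m[48;2;59;24;18m🬁[38;2;72;34;36m[48;2;171;107;95m🬙[0m
[38;2;97;36;24m[48;2;120;44;29m▌[38;2;149;56;38m[48;2;137;51;34m▐[38;2;128;47;31m[48;2;20;15;25m🬝[38;2;23;16;29m[48;2;20;15;25m🬎[38;2;23;16;29m[48;2;20;15;25m🬎[38;2;23;16;29m[48;2;20;15;25m🬎[38;2;23;16;29m[48;2;20;15;25m🬎[38;2;23;16;29m[48;2;20;15;25m🬎[38;2;23;16;29m[48;2;20;15;25m🬎[38;2;21;15;27m[48;2;28;10;7m🬲[38;2;31;11;7m[48;2;68;25;16m🬄[38;2;98;42;32m[48;2;166;103;91m▌[0m
[38;2;103;38;25m[48;2;83;31;20m🬊[38;2;132;49;33m[48;2;111;41;27m🬊[38;2;147;54;36m[48;2;128;47;32m🬎[38;2;144;53;35m[48;2;17;14;23m🬱[38;2;146;54;36m[48;2;17;13;22m🬏[38;2;17;14;23m[48;2;15;13;20m🬎[38;2;17;14;23m[48;2;15;13;20m🬎[38;2;17;14;23m[48;2;15;13;20m🬎[38;2;17;14;23m[48;2;116;43;29m🬎[38;2;39;18;19m[48;2;108;42;29m🬂[38;2;110;47;34m[48;2;166;98;85m🬎[38;2;150;85;73m[48;2;192;126;113m🬟[0m
[38;2;67;24;16m[48;2;44;16;10m🬊[38;2;91;33;22m[48;2;68;25;16m🬊[38;2;107;40;27m[48;2;85;31;21m🬊[38;2;119;44;29m[48;2;96;35;23m🬊[38;2;126;47;31m[48;2;104;38;25m🬊[38;2;125;47;32m[48;2;104;39;26m🬎[38;2;125;48;33m[48;2;107;42;29m🬎[38;2;127;56;42m[48;2;117;46;32m🬋[38;2;140;71;58m[48;2;117;49;35m🬋[38;2;148;81;68m[48;2;102;43;31m🬎[38;2;171;105;93m[48;2;106;48;36m🬂[38;2;127;65;53m[48;2;89;34;24m🬂[0m
</frame>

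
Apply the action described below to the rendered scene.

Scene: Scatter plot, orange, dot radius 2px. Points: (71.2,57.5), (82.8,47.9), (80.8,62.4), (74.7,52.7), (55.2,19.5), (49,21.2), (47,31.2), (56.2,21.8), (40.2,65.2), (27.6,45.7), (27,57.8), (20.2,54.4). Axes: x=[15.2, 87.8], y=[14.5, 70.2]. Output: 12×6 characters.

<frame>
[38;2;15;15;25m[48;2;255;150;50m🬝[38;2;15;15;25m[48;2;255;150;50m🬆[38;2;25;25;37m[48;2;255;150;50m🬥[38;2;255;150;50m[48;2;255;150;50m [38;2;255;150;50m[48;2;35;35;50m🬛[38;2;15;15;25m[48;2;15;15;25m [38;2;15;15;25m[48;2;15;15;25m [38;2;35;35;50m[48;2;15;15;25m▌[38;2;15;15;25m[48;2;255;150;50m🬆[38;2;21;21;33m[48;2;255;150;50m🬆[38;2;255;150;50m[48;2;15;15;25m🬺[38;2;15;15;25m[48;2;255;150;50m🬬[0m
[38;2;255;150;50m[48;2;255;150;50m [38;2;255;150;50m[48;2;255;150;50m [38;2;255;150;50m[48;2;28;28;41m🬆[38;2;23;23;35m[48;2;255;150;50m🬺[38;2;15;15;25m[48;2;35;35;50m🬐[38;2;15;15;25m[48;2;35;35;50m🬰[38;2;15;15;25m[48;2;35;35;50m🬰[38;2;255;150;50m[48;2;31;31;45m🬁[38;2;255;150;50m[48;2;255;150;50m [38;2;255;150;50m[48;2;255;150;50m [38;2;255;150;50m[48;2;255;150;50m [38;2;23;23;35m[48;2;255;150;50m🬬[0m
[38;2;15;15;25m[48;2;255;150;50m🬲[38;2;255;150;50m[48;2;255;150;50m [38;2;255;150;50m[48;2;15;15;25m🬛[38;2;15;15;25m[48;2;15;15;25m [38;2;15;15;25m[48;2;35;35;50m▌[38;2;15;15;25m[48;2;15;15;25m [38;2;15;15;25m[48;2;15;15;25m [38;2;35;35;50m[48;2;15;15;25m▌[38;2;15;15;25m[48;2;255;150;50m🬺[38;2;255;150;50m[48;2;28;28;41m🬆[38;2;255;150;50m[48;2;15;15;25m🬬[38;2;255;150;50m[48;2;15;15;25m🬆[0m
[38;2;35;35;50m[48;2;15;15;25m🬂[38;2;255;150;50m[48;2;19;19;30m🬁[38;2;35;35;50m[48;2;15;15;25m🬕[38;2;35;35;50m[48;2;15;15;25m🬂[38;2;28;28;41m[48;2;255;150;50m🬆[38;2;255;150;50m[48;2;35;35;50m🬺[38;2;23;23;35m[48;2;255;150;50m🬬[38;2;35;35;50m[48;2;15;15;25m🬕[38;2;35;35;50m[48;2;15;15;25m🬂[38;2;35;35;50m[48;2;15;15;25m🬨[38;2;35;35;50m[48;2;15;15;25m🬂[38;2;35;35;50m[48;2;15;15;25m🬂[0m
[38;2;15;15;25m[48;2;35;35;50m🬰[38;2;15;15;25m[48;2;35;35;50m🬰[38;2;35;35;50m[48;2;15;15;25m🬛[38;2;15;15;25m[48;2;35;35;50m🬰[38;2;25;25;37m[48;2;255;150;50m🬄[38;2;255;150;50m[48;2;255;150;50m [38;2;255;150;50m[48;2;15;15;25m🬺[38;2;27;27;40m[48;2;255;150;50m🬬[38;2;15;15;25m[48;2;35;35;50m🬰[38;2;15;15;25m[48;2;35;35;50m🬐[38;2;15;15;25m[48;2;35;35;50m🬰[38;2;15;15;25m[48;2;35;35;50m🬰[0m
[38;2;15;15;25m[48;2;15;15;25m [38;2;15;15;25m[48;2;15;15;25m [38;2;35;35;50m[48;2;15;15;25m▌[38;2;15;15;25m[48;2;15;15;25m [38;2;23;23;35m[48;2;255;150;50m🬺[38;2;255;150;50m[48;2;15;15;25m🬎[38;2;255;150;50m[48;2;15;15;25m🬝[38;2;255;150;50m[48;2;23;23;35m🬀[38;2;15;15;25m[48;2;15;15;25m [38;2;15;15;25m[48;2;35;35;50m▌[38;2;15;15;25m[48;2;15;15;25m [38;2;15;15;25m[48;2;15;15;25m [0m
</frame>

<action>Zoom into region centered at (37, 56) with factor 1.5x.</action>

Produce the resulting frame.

<frame>
[38;2;15;15;25m[48;2;15;15;25m [38;2;15;15;25m[48;2;15;15;25m [38;2;35;35;50m[48;2;15;15;25m▌[38;2;15;15;25m[48;2;15;15;25m [38;2;15;15;25m[48;2;35;35;50m▌[38;2;15;15;25m[48;2;15;15;25m [38;2;15;15;25m[48;2;255;150;50m🬝[38;2;35;35;50m[48;2;15;15;25m▌[38;2;15;15;25m[48;2;15;15;25m [38;2;15;15;25m[48;2;35;35;50m▌[38;2;15;15;25m[48;2;15;15;25m [38;2;15;15;25m[48;2;15;15;25m [0m
[38;2;15;15;25m[48;2;35;35;50m🬰[38;2;15;15;25m[48;2;35;35;50m🬰[38;2;35;35;50m[48;2;15;15;25m🬛[38;2;23;23;35m[48;2;255;150;50m🬬[38;2;15;15;25m[48;2;35;35;50m🬐[38;2;19;19;30m[48;2;255;150;50m🬴[38;2;255;150;50m[48;2;255;150;50m [38;2;255;150;50m[48;2;15;15;25m🬛[38;2;15;15;25m[48;2;35;35;50m🬰[38;2;15;15;25m[48;2;35;35;50m🬐[38;2;15;15;25m[48;2;35;35;50m🬰[38;2;15;15;25m[48;2;35;35;50m🬰[0m
[38;2;15;15;25m[48;2;15;15;25m [38;2;15;15;25m[48;2;255;150;50m🬆[38;2;35;35;50m[48;2;255;150;50m🬀[38;2;255;150;50m[48;2;255;150;50m [38;2;27;27;40m[48;2;255;150;50m🬸[38;2;15;15;25m[48;2;15;15;25m [38;2;15;15;25m[48;2;255;150;50m🬺[38;2;35;35;50m[48;2;15;15;25m▌[38;2;15;15;25m[48;2;15;15;25m [38;2;15;15;25m[48;2;35;35;50m▌[38;2;15;15;25m[48;2;15;15;25m [38;2;15;15;25m[48;2;15;15;25m [0m
[38;2;255;150;50m[48;2;19;19;30m🬁[38;2;255;150;50m[48;2;15;15;25m🬬[38;2;255;150;50m[48;2;21;21;33m🬆[38;2;255;150;50m[48;2;20;20;31m🬟[38;2;35;35;50m[48;2;15;15;25m🬨[38;2;35;35;50m[48;2;15;15;25m🬂[38;2;35;35;50m[48;2;15;15;25m🬂[38;2;35;35;50m[48;2;15;15;25m🬕[38;2;35;35;50m[48;2;15;15;25m🬂[38;2;35;35;50m[48;2;15;15;25m🬨[38;2;35;35;50m[48;2;15;15;25m🬂[38;2;35;35;50m[48;2;15;15;25m🬂[0m
[38;2;15;15;25m[48;2;35;35;50m🬰[38;2;15;15;25m[48;2;35;35;50m🬰[38;2;27;27;40m[48;2;255;150;50m🬴[38;2;255;150;50m[48;2;255;150;50m [38;2;255;150;50m[48;2;35;35;50m🬛[38;2;15;15;25m[48;2;35;35;50m🬰[38;2;15;15;25m[48;2;35;35;50m🬰[38;2;35;35;50m[48;2;15;15;25m🬛[38;2;15;15;25m[48;2;35;35;50m🬰[38;2;15;15;25m[48;2;35;35;50m🬐[38;2;15;15;25m[48;2;35;35;50m🬰[38;2;15;15;25m[48;2;35;35;50m🬰[0m
[38;2;15;15;25m[48;2;15;15;25m [38;2;15;15;25m[48;2;15;15;25m [38;2;35;35;50m[48;2;15;15;25m▌[38;2;15;15;25m[48;2;255;150;50m🬺[38;2;15;15;25m[48;2;35;35;50m▌[38;2;15;15;25m[48;2;15;15;25m [38;2;15;15;25m[48;2;15;15;25m [38;2;35;35;50m[48;2;15;15;25m▌[38;2;15;15;25m[48;2;15;15;25m [38;2;15;15;25m[48;2;35;35;50m▌[38;2;15;15;25m[48;2;15;15;25m [38;2;15;15;25m[48;2;15;15;25m [0m
</frame>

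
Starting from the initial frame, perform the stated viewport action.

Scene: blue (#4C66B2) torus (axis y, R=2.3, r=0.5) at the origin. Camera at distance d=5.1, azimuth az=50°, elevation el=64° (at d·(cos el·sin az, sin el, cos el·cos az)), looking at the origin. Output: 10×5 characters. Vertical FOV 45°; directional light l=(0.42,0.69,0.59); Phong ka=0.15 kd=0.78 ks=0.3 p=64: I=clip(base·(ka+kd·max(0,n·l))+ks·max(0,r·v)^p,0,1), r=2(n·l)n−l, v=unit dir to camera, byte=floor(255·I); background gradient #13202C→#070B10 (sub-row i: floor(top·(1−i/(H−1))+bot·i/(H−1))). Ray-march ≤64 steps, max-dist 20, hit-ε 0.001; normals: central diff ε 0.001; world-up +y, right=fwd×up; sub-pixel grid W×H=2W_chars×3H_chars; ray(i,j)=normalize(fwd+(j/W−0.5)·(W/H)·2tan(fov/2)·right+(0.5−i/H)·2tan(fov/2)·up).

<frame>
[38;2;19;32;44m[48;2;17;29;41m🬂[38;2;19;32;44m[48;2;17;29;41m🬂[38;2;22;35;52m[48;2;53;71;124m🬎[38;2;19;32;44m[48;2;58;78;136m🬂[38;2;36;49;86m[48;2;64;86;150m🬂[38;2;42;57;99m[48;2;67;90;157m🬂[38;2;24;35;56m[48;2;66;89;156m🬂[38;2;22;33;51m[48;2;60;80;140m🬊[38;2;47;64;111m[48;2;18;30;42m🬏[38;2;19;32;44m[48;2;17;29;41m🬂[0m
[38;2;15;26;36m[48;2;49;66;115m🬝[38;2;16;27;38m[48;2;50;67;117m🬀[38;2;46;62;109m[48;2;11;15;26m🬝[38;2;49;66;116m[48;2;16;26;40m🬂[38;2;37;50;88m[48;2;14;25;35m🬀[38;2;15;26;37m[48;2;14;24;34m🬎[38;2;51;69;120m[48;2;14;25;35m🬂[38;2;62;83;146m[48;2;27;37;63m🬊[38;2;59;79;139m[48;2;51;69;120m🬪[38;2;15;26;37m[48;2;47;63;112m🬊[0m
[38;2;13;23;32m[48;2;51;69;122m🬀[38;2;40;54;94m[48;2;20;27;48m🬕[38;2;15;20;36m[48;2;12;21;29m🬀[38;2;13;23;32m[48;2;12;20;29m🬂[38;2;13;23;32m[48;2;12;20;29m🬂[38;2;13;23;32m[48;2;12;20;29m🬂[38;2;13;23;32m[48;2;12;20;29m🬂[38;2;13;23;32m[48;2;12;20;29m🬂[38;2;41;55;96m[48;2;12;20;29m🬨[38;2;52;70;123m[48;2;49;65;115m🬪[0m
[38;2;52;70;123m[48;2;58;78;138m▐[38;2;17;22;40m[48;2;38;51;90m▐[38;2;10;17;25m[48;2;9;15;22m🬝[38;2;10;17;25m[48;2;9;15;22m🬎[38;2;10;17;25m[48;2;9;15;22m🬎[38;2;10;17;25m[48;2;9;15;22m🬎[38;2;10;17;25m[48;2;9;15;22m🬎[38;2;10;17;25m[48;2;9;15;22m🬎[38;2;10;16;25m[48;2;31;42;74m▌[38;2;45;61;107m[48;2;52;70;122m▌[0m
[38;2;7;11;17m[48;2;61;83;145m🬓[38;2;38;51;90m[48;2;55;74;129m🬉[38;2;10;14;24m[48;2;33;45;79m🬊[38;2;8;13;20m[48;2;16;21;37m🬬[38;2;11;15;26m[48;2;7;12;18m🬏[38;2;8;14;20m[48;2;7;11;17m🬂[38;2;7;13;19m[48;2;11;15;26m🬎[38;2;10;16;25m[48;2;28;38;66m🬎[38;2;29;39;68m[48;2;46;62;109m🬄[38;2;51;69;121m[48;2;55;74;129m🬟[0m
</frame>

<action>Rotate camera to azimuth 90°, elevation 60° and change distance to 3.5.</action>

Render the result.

<frame>
[38;2;19;32;44m[48;2;48;64;112m🬀[38;2;45;61;107m[48;2;28;38;66m🬎[38;2;39;53;93m[48;2;17;23;41m🬎[38;2;37;51;89m[48;2;11;15;26m🬎[38;2;43;58;102m[48;2;22;33;51m🬊[38;2;47;64;112m[48;2;17;29;40m🬎[38;2;59;79;137m[48;2;24;36;57m🬎[38;2;75;98;166m[48;2;56;75;132m🬊[38;2;66;89;156m[48;2;119;143;212m🬸[38;2;24;32;57m[48;2;62;84;147m🬁[0m
[38;2;29;39;69m[48;2;13;17;30m🬆[38;2;16;24;38m[48;2;11;15;26m🬟[38;2;11;15;26m[48;2;14;25;35m🬂[38;2;15;26;37m[48;2;14;24;34m🬎[38;2;15;26;37m[48;2;14;24;34m🬎[38;2;15;26;37m[48;2;14;24;34m🬎[38;2;15;26;37m[48;2;14;24;34m🬎[38;2;27;37;65m[48;2;14;25;35m🬁[38;2;55;74;130m[48;2;14;24;34m🬊[38;2;66;89;156m[48;2;51;68;120m🬬[0m
[38;2;11;15;26m[48;2;12;20;28m🬝[38;2;13;23;32m[48;2;12;20;29m🬂[38;2;13;23;32m[48;2;12;20;29m🬂[38;2;13;23;32m[48;2;12;20;29m🬂[38;2;13;23;32m[48;2;12;20;29m🬂[38;2;13;23;32m[48;2;12;20;29m🬂[38;2;13;23;32m[48;2;12;20;29m🬂[38;2;13;23;32m[48;2;12;20;29m🬂[38;2;13;23;32m[48;2;12;20;29m🬂[38;2;49;66;116m[48;2;12;21;29m🬉[0m
[38;2;10;16;25m[48;2;9;15;22m🬝[38;2;10;17;25m[48;2;9;15;22m🬎[38;2;10;17;25m[48;2;9;15;22m🬎[38;2;10;17;25m[48;2;9;15;22m🬎[38;2;10;17;25m[48;2;9;15;22m🬎[38;2;10;17;25m[48;2;9;15;22m🬎[38;2;10;17;25m[48;2;9;15;22m🬎[38;2;10;17;25m[48;2;9;15;22m🬎[38;2;10;17;25m[48;2;9;15;22m🬎[38;2;10;17;25m[48;2;9;15;22m🬎[0m
[38;2;11;15;26m[48;2;8;14;20m🬺[38;2;8;14;20m[48;2;7;11;17m🬂[38;2;8;14;20m[48;2;7;11;17m🬂[38;2;8;14;20m[48;2;7;11;17m🬂[38;2;8;14;20m[48;2;7;11;17m🬂[38;2;8;14;20m[48;2;7;11;17m🬂[38;2;8;14;20m[48;2;7;11;17m🬂[38;2;8;14;20m[48;2;7;11;17m🬂[38;2;8;14;20m[48;2;7;11;17m🬂[38;2;7;12;18m[48;2;31;42;73m🬕[0m
</frame>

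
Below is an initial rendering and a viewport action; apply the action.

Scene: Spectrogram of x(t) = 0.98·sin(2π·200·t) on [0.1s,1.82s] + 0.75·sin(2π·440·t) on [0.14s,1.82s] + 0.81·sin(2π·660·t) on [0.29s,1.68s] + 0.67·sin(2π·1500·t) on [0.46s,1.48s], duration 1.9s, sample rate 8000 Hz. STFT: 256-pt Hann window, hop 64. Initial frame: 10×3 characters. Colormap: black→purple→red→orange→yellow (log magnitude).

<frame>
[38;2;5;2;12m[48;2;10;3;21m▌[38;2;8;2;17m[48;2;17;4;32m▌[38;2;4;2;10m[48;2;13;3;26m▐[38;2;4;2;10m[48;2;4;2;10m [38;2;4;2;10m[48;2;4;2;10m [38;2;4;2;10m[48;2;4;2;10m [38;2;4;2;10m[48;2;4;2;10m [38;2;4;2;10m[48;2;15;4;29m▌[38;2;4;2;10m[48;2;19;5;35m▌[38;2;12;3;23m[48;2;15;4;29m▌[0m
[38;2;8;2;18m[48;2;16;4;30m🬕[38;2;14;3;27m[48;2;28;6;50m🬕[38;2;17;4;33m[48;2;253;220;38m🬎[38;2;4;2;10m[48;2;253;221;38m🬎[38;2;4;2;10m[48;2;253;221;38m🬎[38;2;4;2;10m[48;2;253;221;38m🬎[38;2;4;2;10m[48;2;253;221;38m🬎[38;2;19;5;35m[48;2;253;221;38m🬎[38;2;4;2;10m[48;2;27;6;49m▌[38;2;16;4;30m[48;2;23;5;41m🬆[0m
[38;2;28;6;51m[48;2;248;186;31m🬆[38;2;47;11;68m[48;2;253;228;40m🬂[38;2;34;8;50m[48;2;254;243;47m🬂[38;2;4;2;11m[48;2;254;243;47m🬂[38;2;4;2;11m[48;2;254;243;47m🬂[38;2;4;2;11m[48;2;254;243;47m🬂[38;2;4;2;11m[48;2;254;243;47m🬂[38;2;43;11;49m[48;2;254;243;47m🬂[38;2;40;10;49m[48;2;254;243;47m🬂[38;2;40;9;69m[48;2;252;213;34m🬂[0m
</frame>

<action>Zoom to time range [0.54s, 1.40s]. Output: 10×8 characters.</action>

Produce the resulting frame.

<frame>
[38;2;4;2;10m[48;2;4;2;10m [38;2;4;2;10m[48;2;4;2;10m [38;2;4;2;10m[48;2;4;2;10m [38;2;4;2;10m[48;2;4;2;10m [38;2;4;2;10m[48;2;4;2;10m [38;2;4;2;10m[48;2;4;2;10m [38;2;4;2;10m[48;2;4;2;10m [38;2;4;2;10m[48;2;4;2;10m [38;2;4;2;10m[48;2;4;2;10m [38;2;4;2;10m[48;2;4;2;10m [0m
[38;2;4;2;10m[48;2;4;2;10m [38;2;4;2;10m[48;2;4;2;10m [38;2;4;2;10m[48;2;4;2;10m [38;2;4;2;10m[48;2;4;2;10m [38;2;4;2;10m[48;2;4;2;10m [38;2;4;2;10m[48;2;4;2;10m [38;2;4;2;10m[48;2;4;2;10m [38;2;4;2;10m[48;2;4;2;10m [38;2;4;2;10m[48;2;4;2;10m [38;2;4;2;10m[48;2;4;2;10m [0m
[38;2;4;2;10m[48;2;4;2;10m [38;2;4;2;10m[48;2;4;2;10m [38;2;4;2;10m[48;2;4;2;10m [38;2;4;2;10m[48;2;4;2;10m [38;2;4;2;10m[48;2;4;2;10m [38;2;4;2;10m[48;2;4;2;10m [38;2;4;2;10m[48;2;4;2;10m [38;2;4;2;10m[48;2;4;2;10m [38;2;4;2;10m[48;2;4;2;10m [38;2;4;2;10m[48;2;4;2;10m [0m
[38;2;4;2;10m[48;2;4;2;10m [38;2;4;2;10m[48;2;4;2;10m [38;2;4;2;10m[48;2;4;2;10m [38;2;4;2;10m[48;2;4;2;10m [38;2;4;2;10m[48;2;4;2;10m [38;2;4;2;10m[48;2;4;2;10m [38;2;4;2;10m[48;2;4;2;10m [38;2;4;2;10m[48;2;4;2;10m [38;2;4;2;10m[48;2;4;2;10m [38;2;4;2;10m[48;2;4;2;10m [0m
[38;2;4;2;10m[48;2;253;223;39m🬎[38;2;4;2;10m[48;2;253;223;39m🬎[38;2;4;2;10m[48;2;253;223;39m🬎[38;2;4;2;10m[48;2;253;223;39m🬎[38;2;4;2;10m[48;2;253;223;39m🬎[38;2;4;2;10m[48;2;253;223;39m🬎[38;2;4;2;10m[48;2;253;223;39m🬎[38;2;4;2;10m[48;2;253;223;39m🬎[38;2;4;2;10m[48;2;253;223;39m🬎[38;2;4;2;10m[48;2;253;223;39m🬎[0m
[38;2;250;159;12m[48;2;4;2;10m🬂[38;2;250;159;12m[48;2;4;2;10m🬂[38;2;250;159;12m[48;2;4;2;10m🬂[38;2;250;159;12m[48;2;4;2;10m🬂[38;2;250;159;12m[48;2;4;2;10m🬂[38;2;250;159;12m[48;2;4;2;10m🬂[38;2;250;159;12m[48;2;4;2;10m🬂[38;2;250;159;12m[48;2;4;2;10m🬂[38;2;250;159;12m[48;2;4;2;10m🬂[38;2;250;159;12m[48;2;4;2;10m🬂[0m
[38;2;5;2;13m[48;2;253;216;36m🬂[38;2;5;2;12m[48;2;253;216;36m🬂[38;2;5;2;13m[48;2;253;216;36m🬂[38;2;5;2;12m[48;2;253;216;36m🬂[38;2;5;2;12m[48;2;253;216;36m🬂[38;2;5;2;13m[48;2;253;216;36m🬂[38;2;5;2;12m[48;2;253;216;36m🬂[38;2;5;2;12m[48;2;253;216;36m🬂[38;2;5;2;13m[48;2;253;216;36m🬂[38;2;5;2;12m[48;2;253;216;36m🬂[0m
[38;2;254;241;46m[48;2;234;121;31m🬎[38;2;254;241;46m[48;2;234;121;31m🬎[38;2;254;241;46m[48;2;234;121;31m🬎[38;2;254;241;46m[48;2;234;121;31m🬎[38;2;254;241;46m[48;2;234;121;31m🬎[38;2;254;241;46m[48;2;234;121;31m🬎[38;2;254;241;46m[48;2;234;121;31m🬎[38;2;254;241;46m[48;2;234;121;31m🬎[38;2;254;241;46m[48;2;234;121;31m🬎[38;2;254;241;46m[48;2;234;121;31m🬎[0m
</frame>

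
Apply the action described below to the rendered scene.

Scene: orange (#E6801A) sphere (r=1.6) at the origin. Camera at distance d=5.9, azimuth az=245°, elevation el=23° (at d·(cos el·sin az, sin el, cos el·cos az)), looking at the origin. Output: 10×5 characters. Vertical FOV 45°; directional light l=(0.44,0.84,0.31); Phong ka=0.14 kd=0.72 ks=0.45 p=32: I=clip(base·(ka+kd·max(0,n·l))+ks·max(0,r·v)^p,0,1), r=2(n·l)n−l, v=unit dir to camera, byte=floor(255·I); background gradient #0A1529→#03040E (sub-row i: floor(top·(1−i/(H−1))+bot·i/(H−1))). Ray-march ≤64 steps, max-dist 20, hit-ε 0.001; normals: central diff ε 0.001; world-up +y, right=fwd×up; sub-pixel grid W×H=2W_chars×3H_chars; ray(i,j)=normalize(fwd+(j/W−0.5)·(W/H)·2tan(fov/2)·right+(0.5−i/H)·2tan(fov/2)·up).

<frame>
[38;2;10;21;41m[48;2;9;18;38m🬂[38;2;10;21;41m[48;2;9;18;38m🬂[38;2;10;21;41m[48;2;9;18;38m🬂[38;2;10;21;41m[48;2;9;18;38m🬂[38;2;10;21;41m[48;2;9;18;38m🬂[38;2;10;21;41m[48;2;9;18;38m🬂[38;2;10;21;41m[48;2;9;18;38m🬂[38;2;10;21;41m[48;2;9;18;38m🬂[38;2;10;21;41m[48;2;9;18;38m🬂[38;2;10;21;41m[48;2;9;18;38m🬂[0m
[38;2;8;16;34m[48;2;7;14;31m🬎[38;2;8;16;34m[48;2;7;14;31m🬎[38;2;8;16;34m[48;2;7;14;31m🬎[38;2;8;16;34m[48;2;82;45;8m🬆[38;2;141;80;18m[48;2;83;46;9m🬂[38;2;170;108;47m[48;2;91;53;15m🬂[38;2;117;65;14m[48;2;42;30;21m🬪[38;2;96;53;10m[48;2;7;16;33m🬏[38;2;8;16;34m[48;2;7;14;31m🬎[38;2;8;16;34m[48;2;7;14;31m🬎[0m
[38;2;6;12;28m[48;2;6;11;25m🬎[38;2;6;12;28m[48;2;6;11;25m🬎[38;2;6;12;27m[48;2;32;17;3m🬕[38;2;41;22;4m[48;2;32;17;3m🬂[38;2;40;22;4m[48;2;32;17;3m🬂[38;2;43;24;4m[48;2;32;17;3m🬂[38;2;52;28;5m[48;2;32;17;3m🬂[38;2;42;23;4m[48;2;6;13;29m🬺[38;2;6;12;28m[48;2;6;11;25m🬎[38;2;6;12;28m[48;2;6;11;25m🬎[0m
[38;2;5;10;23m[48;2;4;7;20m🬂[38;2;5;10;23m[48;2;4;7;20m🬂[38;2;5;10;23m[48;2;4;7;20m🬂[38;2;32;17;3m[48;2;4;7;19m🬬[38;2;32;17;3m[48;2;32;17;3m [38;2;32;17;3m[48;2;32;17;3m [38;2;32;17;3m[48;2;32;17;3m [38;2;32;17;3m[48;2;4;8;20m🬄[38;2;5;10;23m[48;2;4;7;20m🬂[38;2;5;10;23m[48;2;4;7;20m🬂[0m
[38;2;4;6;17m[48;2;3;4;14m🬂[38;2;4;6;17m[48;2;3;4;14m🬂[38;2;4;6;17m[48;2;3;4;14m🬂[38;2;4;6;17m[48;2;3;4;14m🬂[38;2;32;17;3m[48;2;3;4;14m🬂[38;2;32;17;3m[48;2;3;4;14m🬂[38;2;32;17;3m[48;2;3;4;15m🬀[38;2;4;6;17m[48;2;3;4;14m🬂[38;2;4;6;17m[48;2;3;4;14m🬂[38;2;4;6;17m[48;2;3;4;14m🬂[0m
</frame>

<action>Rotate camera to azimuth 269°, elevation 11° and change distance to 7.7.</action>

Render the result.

<frame>
[38;2;10;21;41m[48;2;9;18;38m🬂[38;2;10;21;41m[48;2;9;18;38m🬂[38;2;10;21;41m[48;2;9;18;38m🬂[38;2;10;21;41m[48;2;9;18;38m🬂[38;2;10;21;41m[48;2;9;18;38m🬂[38;2;10;21;41m[48;2;9;18;38m🬂[38;2;10;21;41m[48;2;9;18;38m🬂[38;2;10;21;41m[48;2;9;18;38m🬂[38;2;10;21;41m[48;2;9;18;38m🬂[38;2;10;21;41m[48;2;9;18;38m🬂[0m
[38;2;8;16;34m[48;2;7;14;31m🬎[38;2;8;16;34m[48;2;7;14;31m🬎[38;2;8;16;34m[48;2;7;14;31m🬎[38;2;8;16;34m[48;2;7;14;31m🬎[38;2;21;21;27m[48;2;95;52;10m🬕[38;2;30;25;26m[48;2;127;73;19m🬒[38;2;124;76;27m[48;2;7;16;33m🬏[38;2;8;16;34m[48;2;7;14;31m🬎[38;2;8;16;34m[48;2;7;14;31m🬎[38;2;8;16;34m[48;2;7;14;31m🬎[0m
[38;2;6;12;28m[48;2;6;11;25m🬎[38;2;6;12;28m[48;2;6;11;25m🬎[38;2;6;12;28m[48;2;6;11;25m🬎[38;2;6;12;27m[48;2;32;17;3m▌[38;2;32;17;3m[48;2;32;17;3m [38;2;49;27;5m[48;2;32;17;3m🬁[38;2;77;43;8m[48;2;36;19;3m🬂[38;2;6;12;28m[48;2;6;11;25m🬎[38;2;6;12;28m[48;2;6;11;25m🬎[38;2;6;12;28m[48;2;6;11;25m🬎[0m
[38;2;5;10;23m[48;2;4;7;20m🬂[38;2;5;10;23m[48;2;4;7;20m🬂[38;2;5;10;23m[48;2;4;7;20m🬂[38;2;4;8;20m[48;2;32;17;3m🬺[38;2;32;17;3m[48;2;4;7;19m🬬[38;2;32;17;3m[48;2;32;17;3m [38;2;32;17;3m[48;2;4;7;19m🬆[38;2;5;10;23m[48;2;4;7;20m🬂[38;2;5;10;23m[48;2;4;7;20m🬂[38;2;5;10;23m[48;2;4;7;20m🬂[0m
[38;2;4;6;17m[48;2;3;4;14m🬂[38;2;4;6;17m[48;2;3;4;14m🬂[38;2;4;6;17m[48;2;3;4;14m🬂[38;2;4;6;17m[48;2;3;4;14m🬂[38;2;4;6;17m[48;2;3;4;14m🬂[38;2;4;6;17m[48;2;3;4;14m🬂[38;2;4;6;17m[48;2;3;4;14m🬂[38;2;4;6;17m[48;2;3;4;14m🬂[38;2;4;6;17m[48;2;3;4;14m🬂[38;2;4;6;17m[48;2;3;4;14m🬂[0m
</frame>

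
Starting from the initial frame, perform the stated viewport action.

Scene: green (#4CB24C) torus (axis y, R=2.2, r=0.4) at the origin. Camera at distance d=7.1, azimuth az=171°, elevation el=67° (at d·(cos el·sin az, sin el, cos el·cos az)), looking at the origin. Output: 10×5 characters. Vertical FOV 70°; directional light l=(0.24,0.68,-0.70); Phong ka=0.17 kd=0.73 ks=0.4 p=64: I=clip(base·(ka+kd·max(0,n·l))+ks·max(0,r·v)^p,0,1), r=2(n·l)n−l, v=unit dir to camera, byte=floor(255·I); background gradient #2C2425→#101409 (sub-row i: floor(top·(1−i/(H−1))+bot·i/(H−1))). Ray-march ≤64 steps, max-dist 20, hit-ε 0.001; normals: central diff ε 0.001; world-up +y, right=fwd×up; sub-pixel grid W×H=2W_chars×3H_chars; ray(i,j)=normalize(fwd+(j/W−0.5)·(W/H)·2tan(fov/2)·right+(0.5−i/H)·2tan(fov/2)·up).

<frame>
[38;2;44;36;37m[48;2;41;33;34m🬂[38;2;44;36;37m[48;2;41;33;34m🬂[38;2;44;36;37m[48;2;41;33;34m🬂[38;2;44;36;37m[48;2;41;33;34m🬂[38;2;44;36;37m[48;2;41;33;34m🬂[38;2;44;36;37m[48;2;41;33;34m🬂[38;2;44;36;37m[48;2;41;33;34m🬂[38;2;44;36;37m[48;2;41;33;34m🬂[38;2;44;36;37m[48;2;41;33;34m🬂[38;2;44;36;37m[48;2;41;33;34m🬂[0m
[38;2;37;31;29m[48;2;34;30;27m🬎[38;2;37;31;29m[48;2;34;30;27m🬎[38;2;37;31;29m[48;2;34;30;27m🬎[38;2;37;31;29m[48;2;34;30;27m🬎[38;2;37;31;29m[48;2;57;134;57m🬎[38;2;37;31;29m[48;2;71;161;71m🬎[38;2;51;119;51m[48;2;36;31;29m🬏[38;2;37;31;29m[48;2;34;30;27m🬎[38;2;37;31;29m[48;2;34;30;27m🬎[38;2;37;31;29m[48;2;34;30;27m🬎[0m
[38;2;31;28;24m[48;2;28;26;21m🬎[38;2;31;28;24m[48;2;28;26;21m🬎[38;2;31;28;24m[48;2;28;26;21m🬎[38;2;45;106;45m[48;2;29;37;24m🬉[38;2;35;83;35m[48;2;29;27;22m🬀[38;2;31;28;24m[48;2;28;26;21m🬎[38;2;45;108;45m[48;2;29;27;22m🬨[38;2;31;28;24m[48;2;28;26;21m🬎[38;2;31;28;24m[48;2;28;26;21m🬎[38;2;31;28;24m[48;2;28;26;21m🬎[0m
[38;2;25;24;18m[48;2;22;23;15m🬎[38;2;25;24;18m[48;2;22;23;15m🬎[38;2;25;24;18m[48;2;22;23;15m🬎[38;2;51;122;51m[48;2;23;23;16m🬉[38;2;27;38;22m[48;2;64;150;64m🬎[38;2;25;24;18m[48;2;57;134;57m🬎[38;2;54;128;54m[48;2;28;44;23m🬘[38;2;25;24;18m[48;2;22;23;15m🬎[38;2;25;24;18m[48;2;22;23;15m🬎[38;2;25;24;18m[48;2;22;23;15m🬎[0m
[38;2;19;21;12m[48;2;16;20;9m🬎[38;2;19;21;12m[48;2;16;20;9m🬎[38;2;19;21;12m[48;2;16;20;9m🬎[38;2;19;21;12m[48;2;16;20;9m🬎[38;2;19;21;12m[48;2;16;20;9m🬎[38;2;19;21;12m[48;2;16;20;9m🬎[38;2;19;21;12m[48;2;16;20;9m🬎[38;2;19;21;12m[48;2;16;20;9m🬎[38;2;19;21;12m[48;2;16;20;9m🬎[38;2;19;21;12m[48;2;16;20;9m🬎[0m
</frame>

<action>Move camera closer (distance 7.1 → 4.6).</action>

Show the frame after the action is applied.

<frame>
[38;2;44;36;37m[48;2;41;33;34m🬂[38;2;44;36;37m[48;2;41;33;34m🬂[38;2;44;36;37m[48;2;41;33;34m🬂[38;2;44;36;37m[48;2;41;33;34m🬂[38;2;44;36;37m[48;2;41;33;34m🬂[38;2;44;36;37m[48;2;41;33;34m🬂[38;2;44;36;37m[48;2;41;33;34m🬂[38;2;44;36;37m[48;2;41;33;34m🬂[38;2;44;36;37m[48;2;41;33;34m🬂[38;2;44;36;37m[48;2;41;33;34m🬂[0m
[38;2;37;31;29m[48;2;34;30;27m🬎[38;2;37;31;29m[48;2;34;30;27m🬎[38;2;36;31;29m[48;2;35;82;35m🬝[38;2;37;31;29m[48;2;51;121;51m🬆[38;2;57;135;57m[48;2;32;42;27m🬍[38;2;57;136;57m[48;2;34;30;27m🬎[38;2;60;142;60m[48;2;32;41;27m🬩[38;2;35;37;29m[48;2;58;136;58m🬬[38;2;37;31;29m[48;2;34;30;27m🬎[38;2;37;31;29m[48;2;34;30;27m🬎[0m
[38;2;31;28;24m[48;2;28;26;21m🬎[38;2;31;28;24m[48;2;28;26;21m🬎[38;2;32;29;25m[48;2;45;107;45m🬀[38;2;37;87;37m[48;2;26;27;20m🬀[38;2;31;28;24m[48;2;28;26;21m🬎[38;2;31;28;24m[48;2;28;26;21m🬎[38;2;31;28;24m[48;2;28;26;21m🬎[38;2;48;114;48m[48;2;23;34;19m🬨[38;2;43;102;43m[48;2;30;28;23m🬓[38;2;31;28;24m[48;2;28;26;21m🬎[0m
[38;2;25;24;18m[48;2;22;23;15m🬎[38;2;25;24;18m[48;2;22;23;15m🬎[38;2;48;114;48m[48;2;22;23;15m🬬[38;2;20;26;15m[48;2;30;71;30m🬬[38;2;25;24;18m[48;2;22;23;15m🬎[38;2;25;24;18m[48;2;22;23;15m🬎[38;2;24;24;17m[48;2;12;30;12m🬝[38;2;20;30;17m[48;2;43;102;43m🬄[38;2;50;118;50m[48;2;23;23;16m🬄[38;2;25;24;18m[48;2;22;23;15m🬎[0m
[38;2;19;21;12m[48;2;16;20;9m🬎[38;2;19;21;12m[48;2;16;20;9m🬎[38;2;63;149;63m[48;2;17;20;10m🬁[38;2;58;138;58m[48;2;21;38;16m🬌[38;2;21;50;21m[48;2;64;146;64m🬊[38;2;27;57;25m[48;2;86;172;86m🬎[38;2;56;133;56m[48;2;21;44;19m🬚[38;2;56;132;56m[48;2;16;20;9m🬆[38;2;19;21;12m[48;2;16;20;9m🬎[38;2;19;21;12m[48;2;16;20;9m🬎[0m
</frame>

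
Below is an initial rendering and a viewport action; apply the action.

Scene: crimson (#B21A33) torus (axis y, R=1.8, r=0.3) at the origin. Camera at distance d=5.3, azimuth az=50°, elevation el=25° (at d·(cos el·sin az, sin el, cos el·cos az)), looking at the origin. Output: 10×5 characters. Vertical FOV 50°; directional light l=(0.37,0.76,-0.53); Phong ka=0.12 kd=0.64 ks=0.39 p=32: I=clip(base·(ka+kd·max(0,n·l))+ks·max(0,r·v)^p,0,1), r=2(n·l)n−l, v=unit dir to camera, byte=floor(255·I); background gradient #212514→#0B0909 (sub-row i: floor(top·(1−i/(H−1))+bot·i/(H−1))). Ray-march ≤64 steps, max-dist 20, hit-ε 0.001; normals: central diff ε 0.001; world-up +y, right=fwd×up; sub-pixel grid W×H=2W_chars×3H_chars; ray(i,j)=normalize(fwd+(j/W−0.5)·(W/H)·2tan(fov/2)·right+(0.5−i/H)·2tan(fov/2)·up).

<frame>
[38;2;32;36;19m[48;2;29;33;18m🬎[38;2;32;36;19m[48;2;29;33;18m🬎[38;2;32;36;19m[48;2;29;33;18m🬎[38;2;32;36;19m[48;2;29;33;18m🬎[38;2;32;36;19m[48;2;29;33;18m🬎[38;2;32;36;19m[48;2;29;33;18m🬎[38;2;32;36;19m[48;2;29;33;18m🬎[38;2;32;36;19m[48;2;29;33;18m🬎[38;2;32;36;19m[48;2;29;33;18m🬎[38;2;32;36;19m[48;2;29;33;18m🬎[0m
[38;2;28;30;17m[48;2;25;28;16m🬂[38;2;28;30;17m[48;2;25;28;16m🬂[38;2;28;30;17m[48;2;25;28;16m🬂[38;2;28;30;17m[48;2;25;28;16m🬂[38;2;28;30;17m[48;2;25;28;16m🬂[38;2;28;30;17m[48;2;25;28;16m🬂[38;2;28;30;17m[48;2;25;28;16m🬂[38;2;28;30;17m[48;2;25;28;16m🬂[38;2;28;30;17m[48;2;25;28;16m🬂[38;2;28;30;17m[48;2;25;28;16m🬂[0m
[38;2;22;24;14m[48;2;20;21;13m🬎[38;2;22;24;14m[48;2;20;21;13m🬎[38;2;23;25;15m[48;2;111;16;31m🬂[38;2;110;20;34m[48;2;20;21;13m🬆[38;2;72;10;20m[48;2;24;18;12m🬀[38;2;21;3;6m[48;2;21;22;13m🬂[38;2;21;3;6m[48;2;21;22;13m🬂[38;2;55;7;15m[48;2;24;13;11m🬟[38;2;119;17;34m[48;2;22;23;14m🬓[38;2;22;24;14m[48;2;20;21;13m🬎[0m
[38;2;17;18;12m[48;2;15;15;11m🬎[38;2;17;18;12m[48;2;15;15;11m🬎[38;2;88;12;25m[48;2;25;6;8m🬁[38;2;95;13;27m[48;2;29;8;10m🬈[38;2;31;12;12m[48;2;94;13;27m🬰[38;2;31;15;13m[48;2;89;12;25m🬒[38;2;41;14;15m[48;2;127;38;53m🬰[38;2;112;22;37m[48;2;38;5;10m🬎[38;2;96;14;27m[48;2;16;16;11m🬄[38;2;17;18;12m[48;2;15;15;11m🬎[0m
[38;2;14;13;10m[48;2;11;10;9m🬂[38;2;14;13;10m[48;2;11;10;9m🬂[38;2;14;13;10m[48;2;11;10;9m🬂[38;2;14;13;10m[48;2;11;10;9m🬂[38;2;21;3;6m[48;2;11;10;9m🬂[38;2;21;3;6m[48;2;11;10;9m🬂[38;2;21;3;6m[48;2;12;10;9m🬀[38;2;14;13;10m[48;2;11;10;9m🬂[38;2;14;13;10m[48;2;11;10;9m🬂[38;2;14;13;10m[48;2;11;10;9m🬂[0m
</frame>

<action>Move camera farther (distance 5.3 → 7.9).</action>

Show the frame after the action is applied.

<frame>
[38;2;32;36;19m[48;2;29;33;18m🬎[38;2;32;36;19m[48;2;29;33;18m🬎[38;2;32;36;19m[48;2;29;33;18m🬎[38;2;32;36;19m[48;2;29;33;18m🬎[38;2;32;36;19m[48;2;29;33;18m🬎[38;2;32;36;19m[48;2;29;33;18m🬎[38;2;32;36;19m[48;2;29;33;18m🬎[38;2;32;36;19m[48;2;29;33;18m🬎[38;2;32;36;19m[48;2;29;33;18m🬎[38;2;32;36;19m[48;2;29;33;18m🬎[0m
[38;2;28;30;17m[48;2;25;28;16m🬂[38;2;28;30;17m[48;2;25;28;16m🬂[38;2;28;30;17m[48;2;25;28;16m🬂[38;2;28;30;17m[48;2;25;28;16m🬂[38;2;28;30;17m[48;2;25;28;16m🬂[38;2;28;30;17m[48;2;25;28;16m🬂[38;2;28;30;17m[48;2;25;28;16m🬂[38;2;28;30;17m[48;2;25;28;16m🬂[38;2;28;30;17m[48;2;25;28;16m🬂[38;2;28;30;17m[48;2;25;28;16m🬂[0m
[38;2;22;24;14m[48;2;20;21;13m🬎[38;2;22;24;14m[48;2;20;21;13m🬎[38;2;22;24;14m[48;2;20;21;13m🬎[38;2;39;16;15m[48;2;125;18;35m🬕[38;2;110;18;33m[48;2;20;17;11m🬂[38;2;73;10;21m[48;2;21;22;13m🬂[38;2;86;12;24m[48;2;21;13;10m🬟[38;2;128;18;36m[48;2;22;23;14m🬓[38;2;22;24;14m[48;2;20;21;13m🬎[38;2;22;24;14m[48;2;20;21;13m🬎[0m
[38;2;17;18;12m[48;2;15;15;11m🬎[38;2;17;18;12m[48;2;15;15;11m🬎[38;2;17;18;12m[48;2;15;15;11m🬎[38;2;16;16;11m[48;2;21;3;6m🬺[38;2;76;10;21m[48;2;17;12;10m🬂[38;2;100;15;29m[48;2;18;9;8m🬂[38;2;113;29;43m[48;2;16;16;11m🬂[38;2;17;18;12m[48;2;15;15;11m🬎[38;2;17;18;12m[48;2;15;15;11m🬎[38;2;17;18;12m[48;2;15;15;11m🬎[0m
[38;2;14;13;10m[48;2;11;10;9m🬂[38;2;14;13;10m[48;2;11;10;9m🬂[38;2;14;13;10m[48;2;11;10;9m🬂[38;2;14;13;10m[48;2;11;10;9m🬂[38;2;14;13;10m[48;2;11;10;9m🬂[38;2;14;13;10m[48;2;11;10;9m🬂[38;2;14;13;10m[48;2;11;10;9m🬂[38;2;14;13;10m[48;2;11;10;9m🬂[38;2;14;13;10m[48;2;11;10;9m🬂[38;2;14;13;10m[48;2;11;10;9m🬂[0m
</frame>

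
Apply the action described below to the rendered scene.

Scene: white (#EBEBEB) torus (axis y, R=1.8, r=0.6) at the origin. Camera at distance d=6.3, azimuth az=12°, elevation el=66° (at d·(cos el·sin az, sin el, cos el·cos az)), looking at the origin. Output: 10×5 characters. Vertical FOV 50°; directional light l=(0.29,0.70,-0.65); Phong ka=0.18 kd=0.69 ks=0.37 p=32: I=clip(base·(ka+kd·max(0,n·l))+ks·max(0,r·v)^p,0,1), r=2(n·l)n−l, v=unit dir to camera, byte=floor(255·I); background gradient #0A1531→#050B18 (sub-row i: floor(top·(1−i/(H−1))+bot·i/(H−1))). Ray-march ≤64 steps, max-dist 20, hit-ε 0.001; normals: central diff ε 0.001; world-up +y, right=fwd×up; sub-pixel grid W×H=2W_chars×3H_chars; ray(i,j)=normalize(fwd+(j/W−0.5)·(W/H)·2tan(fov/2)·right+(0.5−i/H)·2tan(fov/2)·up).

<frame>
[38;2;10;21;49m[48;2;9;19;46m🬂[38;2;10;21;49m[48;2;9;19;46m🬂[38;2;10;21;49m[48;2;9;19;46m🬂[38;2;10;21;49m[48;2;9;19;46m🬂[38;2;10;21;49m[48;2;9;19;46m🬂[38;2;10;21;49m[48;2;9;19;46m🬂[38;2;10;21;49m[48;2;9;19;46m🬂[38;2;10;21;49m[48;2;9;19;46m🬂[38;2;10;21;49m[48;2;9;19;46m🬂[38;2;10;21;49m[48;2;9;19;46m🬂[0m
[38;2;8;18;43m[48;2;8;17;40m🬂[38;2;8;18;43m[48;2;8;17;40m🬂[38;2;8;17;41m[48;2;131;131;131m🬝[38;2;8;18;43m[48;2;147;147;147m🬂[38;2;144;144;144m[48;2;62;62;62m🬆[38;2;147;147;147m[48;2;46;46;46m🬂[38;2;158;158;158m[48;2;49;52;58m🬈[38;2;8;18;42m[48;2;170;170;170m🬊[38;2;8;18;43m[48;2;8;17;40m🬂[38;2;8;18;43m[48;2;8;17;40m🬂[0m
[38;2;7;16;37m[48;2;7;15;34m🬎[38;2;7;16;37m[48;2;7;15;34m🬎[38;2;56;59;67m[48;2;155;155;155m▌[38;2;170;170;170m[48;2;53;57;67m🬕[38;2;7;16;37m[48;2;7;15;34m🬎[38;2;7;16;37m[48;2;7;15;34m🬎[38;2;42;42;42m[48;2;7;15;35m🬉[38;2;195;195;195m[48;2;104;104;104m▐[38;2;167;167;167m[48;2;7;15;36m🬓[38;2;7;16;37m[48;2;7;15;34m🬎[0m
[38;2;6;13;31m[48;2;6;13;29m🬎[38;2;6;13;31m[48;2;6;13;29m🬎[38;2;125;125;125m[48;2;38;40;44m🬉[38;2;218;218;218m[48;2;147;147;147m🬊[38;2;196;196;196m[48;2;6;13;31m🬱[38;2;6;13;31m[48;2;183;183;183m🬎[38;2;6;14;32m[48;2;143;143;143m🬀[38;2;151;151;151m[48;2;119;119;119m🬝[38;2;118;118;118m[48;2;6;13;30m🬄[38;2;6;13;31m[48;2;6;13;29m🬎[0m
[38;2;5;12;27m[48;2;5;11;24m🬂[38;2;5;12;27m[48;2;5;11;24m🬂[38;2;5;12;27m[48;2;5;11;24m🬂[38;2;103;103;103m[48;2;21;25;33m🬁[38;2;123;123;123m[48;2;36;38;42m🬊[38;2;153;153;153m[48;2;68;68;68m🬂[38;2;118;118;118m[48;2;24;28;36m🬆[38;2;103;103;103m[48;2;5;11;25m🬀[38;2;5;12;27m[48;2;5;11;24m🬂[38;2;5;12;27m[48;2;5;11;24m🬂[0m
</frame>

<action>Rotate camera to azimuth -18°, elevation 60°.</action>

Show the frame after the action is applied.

<frame>
[38;2;10;21;49m[48;2;9;19;46m🬂[38;2;10;21;49m[48;2;9;19;46m🬂[38;2;10;21;49m[48;2;9;19;46m🬂[38;2;10;21;49m[48;2;9;19;46m🬂[38;2;10;21;49m[48;2;9;19;46m🬂[38;2;10;21;49m[48;2;9;19;46m🬂[38;2;10;21;49m[48;2;9;19;46m🬂[38;2;10;21;49m[48;2;9;19;46m🬂[38;2;10;21;49m[48;2;9;19;46m🬂[38;2;10;21;49m[48;2;9;19;46m🬂[0m
[38;2;8;18;43m[48;2;8;17;40m🬂[38;2;8;18;43m[48;2;8;17;40m🬂[38;2;8;17;41m[48;2;156;156;156m🬝[38;2;8;18;43m[48;2;156;156;156m🬂[38;2;189;189;189m[48;2;64;64;64m🬂[38;2;222;222;222m[48;2;49;49;49m🬂[38;2;59;62;68m[48;2;192;192;192m🬳[38;2;174;174;174m[48;2;8;18;42m🬱[38;2;8;18;43m[48;2;8;17;40m🬂[38;2;8;18;43m[48;2;8;17;40m🬂[0m
[38;2;7;16;37m[48;2;7;15;34m🬎[38;2;7;16;37m[48;2;7;15;34m🬎[38;2;7;16;38m[48;2;140;140;140m🬀[38;2;149;149;149m[48;2;40;42;49m▌[38;2;7;16;37m[48;2;7;15;34m🬎[38;2;7;16;37m[48;2;7;15;34m🬎[38;2;45;45;45m[48;2;7;15;35m🬉[38;2;136;136;136m[48;2;169;169;169m▌[38;2;129;129;129m[48;2;7;15;36m🬓[38;2;7;16;37m[48;2;7;15;34m🬎[0m
[38;2;6;13;31m[48;2;6;13;29m🬎[38;2;6;13;31m[48;2;6;13;29m🬎[38;2;114;114;114m[48;2;35;38;43m🬊[38;2;238;238;238m[48;2;147;147;147m🬈[38;2;6;13;31m[48;2;219;219;219m🬊[38;2;6;13;31m[48;2;230;230;230m🬎[38;2;6;14;32m[48;2;181;181;181m🬀[38;2;166;166;166m[48;2;103;103;103m🬆[38;2;100;100;100m[48;2;14;19;33m🬀[38;2;6;13;31m[48;2;6;13;29m🬎[0m
[38;2;5;12;27m[48;2;5;11;24m🬂[38;2;5;12;27m[48;2;5;11;24m🬂[38;2;5;12;27m[48;2;5;11;24m🬂[38;2;87;87;87m[48;2;20;24;32m🬁[38;2;121;121;121m[48;2;35;37;40m🬂[38;2;131;131;131m[48;2;50;50;50m🬂[38;2;104;104;104m[48;2;23;26;33m🬂[38;2;55;55;55m[48;2;5;11;25m🬀[38;2;5;12;27m[48;2;5;11;24m🬂[38;2;5;12;27m[48;2;5;11;24m🬂[0m
</frame>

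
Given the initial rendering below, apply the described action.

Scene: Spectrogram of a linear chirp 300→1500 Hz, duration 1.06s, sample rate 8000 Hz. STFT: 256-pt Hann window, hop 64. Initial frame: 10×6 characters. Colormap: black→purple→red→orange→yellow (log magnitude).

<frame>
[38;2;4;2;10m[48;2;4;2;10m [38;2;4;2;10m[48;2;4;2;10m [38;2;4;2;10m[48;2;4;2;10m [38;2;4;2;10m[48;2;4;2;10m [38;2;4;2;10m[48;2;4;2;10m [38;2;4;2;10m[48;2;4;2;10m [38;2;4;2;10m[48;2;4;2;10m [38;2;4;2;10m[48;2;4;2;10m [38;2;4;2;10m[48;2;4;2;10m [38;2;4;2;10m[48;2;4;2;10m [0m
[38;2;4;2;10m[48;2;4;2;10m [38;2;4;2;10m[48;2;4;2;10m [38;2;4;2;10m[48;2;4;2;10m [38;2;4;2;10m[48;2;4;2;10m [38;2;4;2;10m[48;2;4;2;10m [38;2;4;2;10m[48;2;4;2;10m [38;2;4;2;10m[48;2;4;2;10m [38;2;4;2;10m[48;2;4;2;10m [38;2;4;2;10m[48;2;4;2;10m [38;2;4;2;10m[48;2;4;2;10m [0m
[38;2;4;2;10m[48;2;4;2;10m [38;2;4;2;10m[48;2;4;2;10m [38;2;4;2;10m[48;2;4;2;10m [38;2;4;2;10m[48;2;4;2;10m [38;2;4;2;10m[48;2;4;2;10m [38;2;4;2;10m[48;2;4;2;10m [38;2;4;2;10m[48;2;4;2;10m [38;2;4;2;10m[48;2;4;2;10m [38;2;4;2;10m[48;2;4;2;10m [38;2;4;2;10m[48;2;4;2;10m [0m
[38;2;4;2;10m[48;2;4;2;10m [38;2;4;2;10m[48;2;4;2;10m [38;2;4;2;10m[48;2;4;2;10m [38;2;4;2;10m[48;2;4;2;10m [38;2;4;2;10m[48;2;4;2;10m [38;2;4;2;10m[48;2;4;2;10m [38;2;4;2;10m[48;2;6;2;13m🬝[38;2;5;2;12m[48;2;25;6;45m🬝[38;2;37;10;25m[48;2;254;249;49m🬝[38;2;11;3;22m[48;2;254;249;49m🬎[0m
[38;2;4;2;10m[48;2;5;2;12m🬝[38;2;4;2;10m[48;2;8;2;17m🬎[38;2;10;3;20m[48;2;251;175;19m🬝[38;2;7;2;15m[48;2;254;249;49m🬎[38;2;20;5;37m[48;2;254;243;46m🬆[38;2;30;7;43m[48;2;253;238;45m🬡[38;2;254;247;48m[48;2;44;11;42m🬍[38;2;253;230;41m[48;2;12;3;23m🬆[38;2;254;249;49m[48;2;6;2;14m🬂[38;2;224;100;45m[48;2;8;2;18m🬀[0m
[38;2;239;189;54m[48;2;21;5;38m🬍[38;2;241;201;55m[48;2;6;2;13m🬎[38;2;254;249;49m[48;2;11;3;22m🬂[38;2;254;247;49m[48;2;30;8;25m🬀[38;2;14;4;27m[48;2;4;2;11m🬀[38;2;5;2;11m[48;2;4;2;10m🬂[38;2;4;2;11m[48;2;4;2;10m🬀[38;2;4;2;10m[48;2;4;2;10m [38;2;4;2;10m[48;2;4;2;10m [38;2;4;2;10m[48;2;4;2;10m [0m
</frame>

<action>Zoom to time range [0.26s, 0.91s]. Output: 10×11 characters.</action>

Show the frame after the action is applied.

<frame>
[38;2;4;2;10m[48;2;4;2;10m [38;2;4;2;10m[48;2;4;2;10m [38;2;4;2;10m[48;2;4;2;10m [38;2;4;2;10m[48;2;4;2;10m [38;2;4;2;10m[48;2;4;2;10m [38;2;4;2;10m[48;2;4;2;10m [38;2;4;2;10m[48;2;4;2;10m [38;2;4;2;10m[48;2;4;2;10m [38;2;4;2;10m[48;2;4;2;10m [38;2;4;2;10m[48;2;4;2;10m [0m
[38;2;4;2;10m[48;2;4;2;10m [38;2;4;2;10m[48;2;4;2;10m [38;2;4;2;10m[48;2;4;2;10m [38;2;4;2;10m[48;2;4;2;10m [38;2;4;2;10m[48;2;4;2;10m [38;2;4;2;10m[48;2;4;2;10m [38;2;4;2;10m[48;2;4;2;10m [38;2;4;2;10m[48;2;4;2;10m [38;2;4;2;10m[48;2;4;2;10m [38;2;4;2;10m[48;2;4;2;10m [0m
[38;2;4;2;10m[48;2;4;2;10m [38;2;4;2;10m[48;2;4;2;10m [38;2;4;2;10m[48;2;4;2;10m [38;2;4;2;10m[48;2;4;2;10m [38;2;4;2;10m[48;2;4;2;10m [38;2;4;2;10m[48;2;4;2;10m [38;2;4;2;10m[48;2;4;2;10m [38;2;4;2;10m[48;2;4;2;10m [38;2;4;2;10m[48;2;4;2;10m [38;2;4;2;10m[48;2;4;2;10m [0m
[38;2;4;2;10m[48;2;4;2;10m [38;2;4;2;10m[48;2;4;2;10m [38;2;4;2;10m[48;2;4;2;10m [38;2;4;2;10m[48;2;4;2;10m [38;2;4;2;10m[48;2;4;2;10m [38;2;4;2;10m[48;2;4;2;10m [38;2;4;2;10m[48;2;4;2;10m [38;2;4;2;10m[48;2;4;2;10m [38;2;4;2;10m[48;2;4;2;10m [38;2;4;2;10m[48;2;4;2;10m [0m
[38;2;4;2;10m[48;2;4;2;10m [38;2;4;2;10m[48;2;4;2;10m [38;2;4;2;10m[48;2;4;2;10m [38;2;4;2;10m[48;2;4;2;10m [38;2;4;2;10m[48;2;4;2;10m [38;2;4;2;10m[48;2;4;2;10m [38;2;4;2;10m[48;2;4;2;10m [38;2;4;2;10m[48;2;4;2;10m [38;2;4;2;10m[48;2;4;2;10m [38;2;4;2;10m[48;2;4;2;10m [0m
[38;2;4;2;10m[48;2;4;2;10m [38;2;4;2;10m[48;2;4;2;10m [38;2;4;2;10m[48;2;4;2;10m [38;2;4;2;10m[48;2;4;2;10m [38;2;4;2;10m[48;2;4;2;10m [38;2;4;2;10m[48;2;4;2;10m [38;2;4;2;10m[48;2;4;2;10m [38;2;4;2;10m[48;2;4;2;10m [38;2;4;2;10m[48;2;4;2;10m [38;2;4;2;10m[48;2;4;2;10m [0m
[38;2;4;2;10m[48;2;4;2;10m [38;2;4;2;10m[48;2;4;2;10m [38;2;4;2;10m[48;2;4;2;10m [38;2;4;2;10m[48;2;4;2;10m [38;2;4;2;10m[48;2;4;2;10m [38;2;4;2;10m[48;2;4;2;10m [38;2;4;2;10m[48;2;4;2;10m [38;2;4;2;10m[48;2;4;2;11m🬎[38;2;4;2;10m[48;2;5;2;13m🬝[38;2;4;2;10m[48;2;8;2;17m🬎[0m
[38;2;4;2;10m[48;2;4;2;10m [38;2;4;2;10m[48;2;4;2;10m [38;2;4;2;10m[48;2;5;2;11m🬝[38;2;4;2;10m[48;2;5;2;12m🬎[38;2;4;2;11m[48;2;12;3;24m🬝[38;2;9;2;19m[48;2;84;20;87m🬝[38;2;8;2;17m[48;2;252;201;29m🬎[38;2;39;10;40m[48;2;254;249;49m🬎[38;2;14;4;28m[48;2;253;235;43m🬂[38;2;239;176;46m[48;2;49;11;79m🬜[0m
[38;2;7;2;15m[48;2;46;10;80m🬝[38;2;8;2;17m[48;2;239;171;46m🬎[38;2;39;9;40m[48;2;254;249;49m🬎[38;2;11;3;23m[48;2;253;228;40m🬂[38;2;103;28;73m[48;2;251;214;37m🬡[38;2;253;236;44m[48;2;16;4;31m🬎[38;2;254;249;49m[48;2;43;11;40m🬂[38;2;252;194;27m[48;2;27;7;31m🬀[38;2;27;6;48m[48;2;7;2;15m🬀[38;2;9;3;19m[48;2;4;2;11m🬀[0m
[38;2;247;208;44m[48;2;11;3;22m🬎[38;2;254;249;49m[48;2;19;4;35m🬂[38;2;252;195;27m[48;2;26;7;28m🬀[38;2;27;6;48m[48;2;6;2;14m🬀[38;2;8;2;17m[48;2;4;2;10m🬂[38;2;6;2;13m[48;2;4;2;10m🬀[38;2;4;2;11m[48;2;4;2;10m🬀[38;2;4;2;10m[48;2;4;2;10m [38;2;4;2;10m[48;2;4;2;10m [38;2;4;2;10m[48;2;4;2;10m [0m
[38;2;5;2;11m[48;2;4;2;10m🬂[38;2;4;2;11m[48;2;4;2;10m🬀[38;2;4;2;10m[48;2;4;2;10m [38;2;4;2;10m[48;2;4;2;10m [38;2;4;2;10m[48;2;4;2;10m [38;2;4;2;10m[48;2;4;2;10m [38;2;4;2;10m[48;2;4;2;10m [38;2;4;2;10m[48;2;4;2;10m [38;2;4;2;10m[48;2;4;2;10m [38;2;4;2;10m[48;2;4;2;10m [0m
</frame>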